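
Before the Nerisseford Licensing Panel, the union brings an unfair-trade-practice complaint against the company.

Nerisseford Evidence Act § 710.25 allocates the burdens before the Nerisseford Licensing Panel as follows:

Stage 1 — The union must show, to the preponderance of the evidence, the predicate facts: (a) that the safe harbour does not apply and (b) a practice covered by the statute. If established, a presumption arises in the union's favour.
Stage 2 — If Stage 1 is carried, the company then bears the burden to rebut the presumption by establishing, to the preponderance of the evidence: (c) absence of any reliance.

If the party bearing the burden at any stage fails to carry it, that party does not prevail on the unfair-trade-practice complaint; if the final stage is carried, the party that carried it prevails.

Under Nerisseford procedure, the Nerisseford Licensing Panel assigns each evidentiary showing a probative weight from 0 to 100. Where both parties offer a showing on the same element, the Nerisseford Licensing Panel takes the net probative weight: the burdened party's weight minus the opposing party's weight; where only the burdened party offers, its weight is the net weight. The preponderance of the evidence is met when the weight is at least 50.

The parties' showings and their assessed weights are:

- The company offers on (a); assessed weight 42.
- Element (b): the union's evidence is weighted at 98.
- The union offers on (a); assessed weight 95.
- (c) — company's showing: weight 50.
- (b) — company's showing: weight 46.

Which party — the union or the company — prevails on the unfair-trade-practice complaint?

Stage 1 — burden on union; standard: the preponderance of the evidence (weight is at least 50).
    (a): 95 − 42 = 53 ≥ 50 [met]
    (b): 98 − 46 = 52 ≥ 50 [met]
  Stage 1 carried; the burden shifts to the company.
Stage 2 — burden on company; standard: the preponderance of the evidence (weight is at least 50).
    (c): 50 ≥ 50 [met]
  The company carries the last stage.
All stages carried — the company prevails.

company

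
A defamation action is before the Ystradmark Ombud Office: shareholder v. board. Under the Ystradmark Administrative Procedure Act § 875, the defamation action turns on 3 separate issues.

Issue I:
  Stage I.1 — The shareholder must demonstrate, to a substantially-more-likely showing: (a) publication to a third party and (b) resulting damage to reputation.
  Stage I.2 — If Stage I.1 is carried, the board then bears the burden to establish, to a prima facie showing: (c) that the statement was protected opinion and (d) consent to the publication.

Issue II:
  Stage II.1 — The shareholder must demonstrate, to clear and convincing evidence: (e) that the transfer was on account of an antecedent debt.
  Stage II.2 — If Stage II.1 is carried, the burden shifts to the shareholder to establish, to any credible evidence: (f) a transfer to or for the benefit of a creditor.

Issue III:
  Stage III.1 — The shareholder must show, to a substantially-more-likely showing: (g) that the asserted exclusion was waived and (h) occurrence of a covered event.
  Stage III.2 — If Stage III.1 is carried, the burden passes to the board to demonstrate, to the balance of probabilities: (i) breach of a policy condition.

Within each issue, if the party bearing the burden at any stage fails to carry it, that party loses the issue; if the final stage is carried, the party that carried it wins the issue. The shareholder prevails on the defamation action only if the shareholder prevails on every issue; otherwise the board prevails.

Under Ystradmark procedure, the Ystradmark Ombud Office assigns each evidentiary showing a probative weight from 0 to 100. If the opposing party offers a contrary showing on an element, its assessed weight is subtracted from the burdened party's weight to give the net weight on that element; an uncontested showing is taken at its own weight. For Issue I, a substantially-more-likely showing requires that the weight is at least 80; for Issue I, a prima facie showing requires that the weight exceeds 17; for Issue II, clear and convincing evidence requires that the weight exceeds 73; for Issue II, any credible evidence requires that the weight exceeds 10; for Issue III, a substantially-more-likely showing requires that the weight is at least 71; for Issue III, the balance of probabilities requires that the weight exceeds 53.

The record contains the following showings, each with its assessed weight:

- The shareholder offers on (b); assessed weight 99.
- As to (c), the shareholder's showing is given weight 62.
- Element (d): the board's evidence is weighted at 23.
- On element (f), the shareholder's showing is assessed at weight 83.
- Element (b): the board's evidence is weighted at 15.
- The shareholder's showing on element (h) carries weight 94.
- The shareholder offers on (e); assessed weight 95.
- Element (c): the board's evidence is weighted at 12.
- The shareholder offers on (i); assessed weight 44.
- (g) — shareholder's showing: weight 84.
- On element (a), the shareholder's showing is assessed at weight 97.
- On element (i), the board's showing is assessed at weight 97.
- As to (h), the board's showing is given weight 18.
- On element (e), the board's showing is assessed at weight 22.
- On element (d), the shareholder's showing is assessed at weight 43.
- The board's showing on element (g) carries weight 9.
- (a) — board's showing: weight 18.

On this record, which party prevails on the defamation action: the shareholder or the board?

board

— Issue I —
At Stage I.1 the shareholder must meet a substantially-more-likely showing (weight is at least 80): on (a) the weight is 97 less the opposing 18 gives net 79, which does not reach 80, so (a) does not meet the standard; on (b) the weight is 99 less the opposing 15 gives net 84, ≥ 80, so (b) meets the standard.
  Stage I.1 not carried; the shareholder fails its burden.
The board prevails on this issue.
— Issue II —
Stage II.1 (shareholder, clear and convincing evidence, weight exceeds 73): (e) net 95−22=73 ≤ 73 — fails.
  The shareholder does not carry Stage II.1.
The board prevails on this issue.
— Issue III —
At Stage III.1 the shareholder must meet a substantially-more-likely showing (weight is at least 71): on (g) the weight is 84 less the opposing 9 gives net 75, which does reach 71, so (g) meets the standard; on (h) the weight is 94 less the opposing 18 gives net 76, which does reach 71, so (h) meets the standard.
  Stage III.1 is satisfied; the onus moves to the board.
At Stage III.2 the board must meet the balance of probabilities (weight exceeds 53): on (i) the weight is 97 less the opposing 44 gives net 53, ≤ 53, so (i) does not meet the standard.
  Stage III.2 not carried; the board fails its burden.
The analysis ends at Stage III.2; the shareholder prevails on this issue.
Per-issue: Issue I → board; Issue II → board; Issue III → shareholder. The shareholder must prevail on every issue; overall, the board prevails.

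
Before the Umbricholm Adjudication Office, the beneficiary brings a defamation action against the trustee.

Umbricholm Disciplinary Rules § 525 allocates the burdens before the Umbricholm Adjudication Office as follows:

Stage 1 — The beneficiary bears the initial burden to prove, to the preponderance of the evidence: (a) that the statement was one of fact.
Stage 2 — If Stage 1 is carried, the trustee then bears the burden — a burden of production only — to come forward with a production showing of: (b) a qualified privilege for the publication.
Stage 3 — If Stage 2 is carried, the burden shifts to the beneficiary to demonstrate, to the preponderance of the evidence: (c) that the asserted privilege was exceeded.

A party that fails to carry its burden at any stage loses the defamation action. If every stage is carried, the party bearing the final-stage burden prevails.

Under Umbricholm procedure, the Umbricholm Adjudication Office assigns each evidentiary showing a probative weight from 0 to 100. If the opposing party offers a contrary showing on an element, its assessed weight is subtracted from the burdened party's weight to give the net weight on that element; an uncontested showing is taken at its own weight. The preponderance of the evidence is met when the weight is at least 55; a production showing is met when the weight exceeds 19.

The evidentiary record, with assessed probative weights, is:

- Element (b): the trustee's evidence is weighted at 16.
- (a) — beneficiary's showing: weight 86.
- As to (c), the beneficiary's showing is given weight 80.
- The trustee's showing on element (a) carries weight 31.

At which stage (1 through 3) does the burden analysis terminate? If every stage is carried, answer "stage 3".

At Stage 1 the beneficiary must meet the preponderance of the evidence (weight is at least 55): on (a) the weight is 86 less the opposing 31 gives net 55, which does reach 55, so (a) meets the standard.
  Stage 1 is satisfied; the onus moves to the trustee.
At Stage 2 the trustee must meet a production showing (weight exceeds 19): on (b) the weight is 16, which does not exceed 19, so (b) does not meet the standard.
  Stage 2 not carried; the trustee fails its burden.
The beneficiary prevails.

stage 2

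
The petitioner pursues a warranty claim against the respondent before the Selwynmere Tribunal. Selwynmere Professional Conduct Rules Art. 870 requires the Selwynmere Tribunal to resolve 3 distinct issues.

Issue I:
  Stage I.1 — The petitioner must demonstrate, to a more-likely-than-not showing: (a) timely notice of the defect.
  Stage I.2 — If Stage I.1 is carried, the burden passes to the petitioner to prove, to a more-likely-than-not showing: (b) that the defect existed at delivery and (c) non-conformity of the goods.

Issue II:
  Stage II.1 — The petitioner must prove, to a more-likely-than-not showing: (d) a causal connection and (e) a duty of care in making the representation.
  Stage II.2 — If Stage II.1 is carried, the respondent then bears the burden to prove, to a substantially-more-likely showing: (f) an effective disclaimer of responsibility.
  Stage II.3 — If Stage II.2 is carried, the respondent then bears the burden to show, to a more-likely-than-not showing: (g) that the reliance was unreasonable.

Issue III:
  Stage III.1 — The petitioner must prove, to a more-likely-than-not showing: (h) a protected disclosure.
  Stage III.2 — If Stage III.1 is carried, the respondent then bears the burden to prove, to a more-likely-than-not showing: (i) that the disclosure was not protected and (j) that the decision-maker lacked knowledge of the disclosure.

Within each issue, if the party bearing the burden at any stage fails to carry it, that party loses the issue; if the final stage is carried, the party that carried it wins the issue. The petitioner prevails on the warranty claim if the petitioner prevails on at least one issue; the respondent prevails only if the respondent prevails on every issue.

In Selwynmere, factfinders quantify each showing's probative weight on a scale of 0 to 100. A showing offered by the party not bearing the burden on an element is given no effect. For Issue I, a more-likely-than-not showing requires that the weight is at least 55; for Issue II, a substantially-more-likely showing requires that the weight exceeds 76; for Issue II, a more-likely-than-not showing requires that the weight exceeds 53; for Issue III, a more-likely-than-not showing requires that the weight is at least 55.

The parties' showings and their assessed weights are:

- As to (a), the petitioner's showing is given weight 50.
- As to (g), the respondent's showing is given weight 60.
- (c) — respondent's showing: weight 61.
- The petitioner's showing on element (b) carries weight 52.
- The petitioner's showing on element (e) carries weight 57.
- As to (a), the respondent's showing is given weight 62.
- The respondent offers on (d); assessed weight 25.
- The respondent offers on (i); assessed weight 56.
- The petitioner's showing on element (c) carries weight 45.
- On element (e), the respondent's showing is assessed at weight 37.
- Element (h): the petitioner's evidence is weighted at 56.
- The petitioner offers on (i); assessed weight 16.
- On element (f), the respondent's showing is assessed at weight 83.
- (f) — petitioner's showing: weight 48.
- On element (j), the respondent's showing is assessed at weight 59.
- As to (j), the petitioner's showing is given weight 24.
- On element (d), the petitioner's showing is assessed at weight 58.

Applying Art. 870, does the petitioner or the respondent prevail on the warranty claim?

respondent

— Issue I —
At Stage I.1 the petitioner must meet a more-likely-than-not showing (weight is at least 55): on (a) the weight is 50 (the respondent's 62 is given no effect), which does not reach 55, so (a) does not meet the standard.
  Not every element is met, so the petitioner fails to carry Stage I.1.
The respondent prevails on this issue.
— Issue II —
Stage II.1 — burden on petitioner; standard: a more-likely-than-not showing (weight exceeds 53).
    (d): 58 (respondent's 25 disregarded) > 53 [met]
    (e): 57 (respondent's 37 disregarded) > 53 [met]
  All elements met. The burden passes to the respondent.
Stage II.2 — burden on respondent; standard: a substantially-more-likely showing (weight exceeds 76).
    (f): 83 (petitioner's 48 disregarded) > 76 [met]
  Stage II.2 carried; the burden remains with the respondent.
Stage II.3 — burden on respondent; standard: a more-likely-than-not showing (weight exceeds 53).
    (g): 60 > 53 [met]
  Stage II.3 carried; the final stage is satisfied.
Every stage carried; the respondent prevails on this issue.
— Issue III —
Stage III.1 (petitioner, a more-likely-than-not showing, weight is at least 55): (h) 56 ≥ 55 — meets.
  Stage III.1 carried; the burden shifts to the respondent.
Stage III.2 (respondent, a more-likely-than-not showing, weight is at least 55): (i) 56 (petitioner's 16 disregarded) ≥ 55 — meets; (j) 59 (petitioner's 24 disregarded) ≥ 55 — meets.
  Stage III.2 carried; the final stage is satisfied.
Every stage carried; the respondent prevails on this issue.
Per-issue: Issue I → respondent; Issue II → respondent; Issue III → respondent. The petitioner must prevail on at least one issue; overall, the respondent prevails.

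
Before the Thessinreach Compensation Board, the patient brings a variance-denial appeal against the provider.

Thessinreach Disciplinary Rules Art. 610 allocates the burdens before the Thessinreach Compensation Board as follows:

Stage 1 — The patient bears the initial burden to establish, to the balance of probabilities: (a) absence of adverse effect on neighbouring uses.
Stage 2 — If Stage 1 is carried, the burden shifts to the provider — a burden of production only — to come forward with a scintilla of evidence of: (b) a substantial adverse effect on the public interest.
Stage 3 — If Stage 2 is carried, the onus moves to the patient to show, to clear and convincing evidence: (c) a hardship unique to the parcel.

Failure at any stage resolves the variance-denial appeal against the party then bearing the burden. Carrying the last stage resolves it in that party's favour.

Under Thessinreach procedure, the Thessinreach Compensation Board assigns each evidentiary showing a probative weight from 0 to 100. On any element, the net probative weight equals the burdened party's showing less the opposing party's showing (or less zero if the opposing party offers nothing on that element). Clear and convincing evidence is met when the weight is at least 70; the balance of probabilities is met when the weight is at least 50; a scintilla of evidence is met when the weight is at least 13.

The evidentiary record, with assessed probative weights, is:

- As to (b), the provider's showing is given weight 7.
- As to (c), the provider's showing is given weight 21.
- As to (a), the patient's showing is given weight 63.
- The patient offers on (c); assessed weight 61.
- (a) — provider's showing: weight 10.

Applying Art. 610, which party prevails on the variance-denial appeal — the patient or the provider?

patient

At Stage 1 the patient must meet the balance of probabilities (weight is at least 50): on (a) the weight is 63 less the opposing 10 gives net 53, ≥ 50, so (a) meets the standard.
  All elements met. The burden passes to the provider.
At Stage 2 the provider must meet a scintilla of evidence (weight is at least 13): on (b) the weight is 7, which does not reach 13, so (b) does not meet the standard.
  Not every element is met, so the provider fails to carry Stage 2.
So the patient prevails.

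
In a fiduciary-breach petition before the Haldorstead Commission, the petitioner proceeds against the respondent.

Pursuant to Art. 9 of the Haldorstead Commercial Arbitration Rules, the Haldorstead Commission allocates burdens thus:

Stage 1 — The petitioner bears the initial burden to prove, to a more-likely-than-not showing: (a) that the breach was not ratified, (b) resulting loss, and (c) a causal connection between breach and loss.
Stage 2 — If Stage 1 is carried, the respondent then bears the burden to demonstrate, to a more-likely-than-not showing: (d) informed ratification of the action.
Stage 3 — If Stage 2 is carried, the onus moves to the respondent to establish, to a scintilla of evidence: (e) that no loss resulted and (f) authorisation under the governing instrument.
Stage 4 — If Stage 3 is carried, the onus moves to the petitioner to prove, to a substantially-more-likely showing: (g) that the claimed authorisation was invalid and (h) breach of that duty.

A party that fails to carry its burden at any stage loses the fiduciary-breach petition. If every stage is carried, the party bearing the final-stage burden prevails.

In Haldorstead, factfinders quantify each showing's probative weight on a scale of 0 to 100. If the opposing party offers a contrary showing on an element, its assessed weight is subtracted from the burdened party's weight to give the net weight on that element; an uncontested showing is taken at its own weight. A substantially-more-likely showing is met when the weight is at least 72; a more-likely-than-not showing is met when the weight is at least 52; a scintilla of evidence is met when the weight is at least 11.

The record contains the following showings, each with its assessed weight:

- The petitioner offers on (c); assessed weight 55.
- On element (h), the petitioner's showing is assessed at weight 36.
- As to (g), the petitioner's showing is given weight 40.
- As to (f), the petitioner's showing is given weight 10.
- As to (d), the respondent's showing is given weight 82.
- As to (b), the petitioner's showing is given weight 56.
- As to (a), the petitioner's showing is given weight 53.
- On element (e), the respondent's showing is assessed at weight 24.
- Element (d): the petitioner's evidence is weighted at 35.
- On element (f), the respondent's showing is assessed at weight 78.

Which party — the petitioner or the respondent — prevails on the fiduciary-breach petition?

petitioner

Stage 1 (petitioner, a more-likely-than-not showing, weight is at least 52): (a) 53 ≥ 52 — meets; (b) 56 ≥ 52 — meets; (c) 55 ≥ 52 — meets.
  All elements met. The burden passes to the respondent.
Stage 2 (respondent, a more-likely-than-not showing, weight is at least 52): (d) net 82−35=47 < 52 — fails.
  Stage 2 not carried; the respondent fails its burden.
The petitioner prevails.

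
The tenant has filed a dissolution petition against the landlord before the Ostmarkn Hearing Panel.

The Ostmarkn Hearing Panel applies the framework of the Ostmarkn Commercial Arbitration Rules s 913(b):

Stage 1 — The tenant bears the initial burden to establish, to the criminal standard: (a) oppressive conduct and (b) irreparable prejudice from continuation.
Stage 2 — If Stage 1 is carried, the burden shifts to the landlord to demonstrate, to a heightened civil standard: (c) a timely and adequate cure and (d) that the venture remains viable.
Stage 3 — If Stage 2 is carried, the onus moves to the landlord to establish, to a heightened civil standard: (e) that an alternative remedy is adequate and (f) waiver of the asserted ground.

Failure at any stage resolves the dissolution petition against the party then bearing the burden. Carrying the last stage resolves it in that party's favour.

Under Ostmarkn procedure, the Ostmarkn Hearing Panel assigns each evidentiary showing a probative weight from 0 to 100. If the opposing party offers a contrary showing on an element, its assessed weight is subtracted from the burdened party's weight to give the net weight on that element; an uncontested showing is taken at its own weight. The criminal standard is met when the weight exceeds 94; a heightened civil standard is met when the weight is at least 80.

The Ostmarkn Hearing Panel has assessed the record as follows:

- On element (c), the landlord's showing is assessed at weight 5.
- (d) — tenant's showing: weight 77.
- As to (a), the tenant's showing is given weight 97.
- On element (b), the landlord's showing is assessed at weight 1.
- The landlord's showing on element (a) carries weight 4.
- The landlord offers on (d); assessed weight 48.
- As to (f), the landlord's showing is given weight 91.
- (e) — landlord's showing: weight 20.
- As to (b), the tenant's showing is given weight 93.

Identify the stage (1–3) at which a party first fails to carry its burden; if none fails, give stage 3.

stage 1

Stage 1 (tenant, the criminal standard, weight exceeds 94): (a) net 97−4=93 ≤ 94 — fails; (b) net 93−1=92 ≤ 94 — fails.
  Stage 1 not carried; the tenant fails its burden.
So the landlord prevails.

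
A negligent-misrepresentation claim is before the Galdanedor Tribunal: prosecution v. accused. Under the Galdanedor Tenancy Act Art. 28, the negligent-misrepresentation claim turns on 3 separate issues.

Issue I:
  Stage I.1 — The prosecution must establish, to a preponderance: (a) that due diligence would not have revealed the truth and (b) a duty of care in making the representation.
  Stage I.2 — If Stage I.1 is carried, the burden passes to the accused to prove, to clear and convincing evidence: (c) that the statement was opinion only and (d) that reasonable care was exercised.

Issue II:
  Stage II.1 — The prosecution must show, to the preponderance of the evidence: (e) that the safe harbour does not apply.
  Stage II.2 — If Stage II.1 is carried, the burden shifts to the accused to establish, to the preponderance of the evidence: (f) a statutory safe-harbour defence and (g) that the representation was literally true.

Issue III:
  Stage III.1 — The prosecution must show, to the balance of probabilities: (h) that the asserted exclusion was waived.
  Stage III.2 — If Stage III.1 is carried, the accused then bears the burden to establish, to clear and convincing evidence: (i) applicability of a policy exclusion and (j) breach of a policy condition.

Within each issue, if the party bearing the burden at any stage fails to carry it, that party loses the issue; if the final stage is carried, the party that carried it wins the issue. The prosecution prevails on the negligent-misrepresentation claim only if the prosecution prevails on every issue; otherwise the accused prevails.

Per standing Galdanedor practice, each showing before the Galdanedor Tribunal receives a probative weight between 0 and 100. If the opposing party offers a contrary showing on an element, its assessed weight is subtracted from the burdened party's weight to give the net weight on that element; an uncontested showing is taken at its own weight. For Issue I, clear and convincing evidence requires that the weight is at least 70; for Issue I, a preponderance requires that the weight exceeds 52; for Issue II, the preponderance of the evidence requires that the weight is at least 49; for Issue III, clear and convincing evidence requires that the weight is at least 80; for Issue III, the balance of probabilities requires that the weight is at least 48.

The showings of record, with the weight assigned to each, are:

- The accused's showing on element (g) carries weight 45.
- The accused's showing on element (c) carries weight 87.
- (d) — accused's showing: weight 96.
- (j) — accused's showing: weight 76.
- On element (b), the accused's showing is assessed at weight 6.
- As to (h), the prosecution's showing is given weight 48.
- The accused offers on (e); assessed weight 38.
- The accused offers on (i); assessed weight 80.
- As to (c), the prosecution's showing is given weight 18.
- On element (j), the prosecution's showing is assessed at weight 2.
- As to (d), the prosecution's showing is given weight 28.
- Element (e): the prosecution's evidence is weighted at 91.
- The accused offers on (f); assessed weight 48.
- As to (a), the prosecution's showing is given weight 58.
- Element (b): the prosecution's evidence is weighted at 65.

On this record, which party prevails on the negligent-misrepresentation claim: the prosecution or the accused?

— Issue I —
At Stage I.1 the prosecution must meet a preponderance (weight exceeds 52): on (a) the weight is 58, which does exceed 52, so (a) meets the standard; on (b) the weight is 65 less the opposing 6 gives net 59, > 52, so (b) meets the standard.
  All elements met. The burden passes to the accused.
At Stage I.2 the accused must meet clear and convincing evidence (weight is at least 70): on (c) the weight is 87 less the opposing 18 gives net 69, which does not reach 70, so (c) does not meet the standard; on (d) the weight is 96 less the opposing 28 gives net 68, which does not reach 70, so (d) does not meet the standard.
  The accused does not carry Stage I.2.
So the prosecution prevails on this issue.
— Issue II —
Stage II.1 (prosecution, the preponderance of the evidence, weight is at least 49): (e) net 91−38=53 ≥ 49 — meets.
  Stage II.1 is satisfied; the onus moves to the accused.
Stage II.2 (accused, the preponderance of the evidence, weight is at least 49): (f) 48 < 49 — fails; (g) 45 < 49 — fails.
  Stage II.2 not carried; the accused fails its burden.
The prosecution prevails on this issue.
— Issue III —
Stage III.1 — burden on prosecution; standard: the balance of probabilities (weight is at least 48).
    (h): 48 ≥ 48 [met]
  The prosecution carries Stage III.1; the accused now bears the burden.
Stage III.2 — burden on accused; standard: clear and convincing evidence (weight is at least 80).
    (i): 80 ≥ 80 [met]
    (j): 76 − 2 = 74 < 80 [not met]
  Stage III.2 not carried; the accused fails its burden.
So the prosecution prevails on this issue.
Per-issue: Issue I → prosecution; Issue II → prosecution; Issue III → prosecution. The prosecution must prevail on every issue; overall, the prosecution prevails.

prosecution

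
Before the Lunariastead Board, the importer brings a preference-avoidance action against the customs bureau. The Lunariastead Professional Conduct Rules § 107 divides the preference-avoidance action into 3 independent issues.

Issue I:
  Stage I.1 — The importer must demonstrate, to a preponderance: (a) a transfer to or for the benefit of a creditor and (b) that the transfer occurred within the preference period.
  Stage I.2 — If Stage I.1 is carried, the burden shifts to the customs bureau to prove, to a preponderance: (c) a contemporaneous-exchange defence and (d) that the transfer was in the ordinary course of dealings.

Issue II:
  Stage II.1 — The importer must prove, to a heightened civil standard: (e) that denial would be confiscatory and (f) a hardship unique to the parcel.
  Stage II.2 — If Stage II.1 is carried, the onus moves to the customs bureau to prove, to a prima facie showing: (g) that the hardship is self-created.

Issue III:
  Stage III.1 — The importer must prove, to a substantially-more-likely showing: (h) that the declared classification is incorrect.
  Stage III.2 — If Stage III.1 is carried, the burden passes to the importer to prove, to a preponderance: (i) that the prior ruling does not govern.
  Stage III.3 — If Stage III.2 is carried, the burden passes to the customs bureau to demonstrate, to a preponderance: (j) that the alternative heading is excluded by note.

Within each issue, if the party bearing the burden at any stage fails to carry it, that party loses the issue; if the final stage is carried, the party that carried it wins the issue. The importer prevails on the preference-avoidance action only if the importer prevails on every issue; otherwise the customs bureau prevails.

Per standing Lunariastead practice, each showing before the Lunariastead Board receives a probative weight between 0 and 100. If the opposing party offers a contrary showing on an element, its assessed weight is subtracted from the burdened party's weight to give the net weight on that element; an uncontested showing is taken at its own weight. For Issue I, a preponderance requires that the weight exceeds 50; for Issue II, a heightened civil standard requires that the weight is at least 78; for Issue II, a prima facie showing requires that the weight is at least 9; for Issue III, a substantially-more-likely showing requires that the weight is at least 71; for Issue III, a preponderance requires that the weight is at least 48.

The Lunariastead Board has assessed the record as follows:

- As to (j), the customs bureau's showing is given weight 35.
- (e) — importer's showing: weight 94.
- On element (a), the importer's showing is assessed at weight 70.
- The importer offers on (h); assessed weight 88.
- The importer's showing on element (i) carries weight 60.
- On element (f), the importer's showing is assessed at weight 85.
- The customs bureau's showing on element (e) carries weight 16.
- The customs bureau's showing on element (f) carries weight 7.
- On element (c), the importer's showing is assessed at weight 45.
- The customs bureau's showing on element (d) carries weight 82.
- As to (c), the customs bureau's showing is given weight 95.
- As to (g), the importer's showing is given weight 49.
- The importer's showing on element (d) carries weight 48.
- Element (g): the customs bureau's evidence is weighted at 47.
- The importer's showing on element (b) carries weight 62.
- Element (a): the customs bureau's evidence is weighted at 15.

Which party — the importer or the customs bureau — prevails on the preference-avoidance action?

importer

— Issue I —
Stage I.1 (importer, a preponderance, weight exceeds 50): (a) net 70−15=55 > 50 — meets; (b) 62 > 50 — meets.
  The importer carries Stage I.1; the customs bureau now bears the burden.
Stage I.2 (customs bureau, a preponderance, weight exceeds 50): (c) net 95−45=50 ≤ 50 — fails; (d) net 82−48=34 ≤ 50 — fails.
  The customs bureau does not carry Stage I.2.
The analysis ends at Stage I.2; the importer prevails on this issue.
— Issue II —
At Stage II.1 the importer must meet a heightened civil standard (weight is at least 78): on (e) the weight is 94 less the opposing 16 gives net 78, ≥ 78, so (e) meets the standard; on (f) the weight is 85 less the opposing 7 gives net 78, ≥ 78, so (f) meets the standard.
  All elements met. The burden passes to the customs bureau.
At Stage II.2 the customs bureau must meet a prima facie showing (weight is at least 9): on (g) the weight is 47 less the opposing 49 gives net -2, which does not reach 9, so (g) does not meet the standard.
  Stage II.2 not carried; the customs bureau fails its burden.
The analysis ends at Stage II.2; the importer prevails on this issue.
— Issue III —
At Stage III.1 the importer must meet a substantially-more-likely showing (weight is at least 71): on (h) the weight is 88, which does reach 71, so (h) meets the standard.
  All elements met. The importer retains the burden for Stage III.2.
At Stage III.2 the importer must meet a preponderance (weight is at least 48): on (i) the weight is 60, ≥ 48, so (i) meets the standard.
  Stage III.2 is satisfied; the onus moves to the customs bureau.
At Stage III.3 the customs bureau must meet a preponderance (weight is at least 48): on (j) the weight is 35, < 48, so (j) does not meet the standard.
  Stage III.3 not carried; the customs bureau fails its burden.
So the importer prevails on this issue.
Per-issue: Issue I → importer; Issue II → importer; Issue III → importer. The importer must prevail on every issue; overall, the importer prevails.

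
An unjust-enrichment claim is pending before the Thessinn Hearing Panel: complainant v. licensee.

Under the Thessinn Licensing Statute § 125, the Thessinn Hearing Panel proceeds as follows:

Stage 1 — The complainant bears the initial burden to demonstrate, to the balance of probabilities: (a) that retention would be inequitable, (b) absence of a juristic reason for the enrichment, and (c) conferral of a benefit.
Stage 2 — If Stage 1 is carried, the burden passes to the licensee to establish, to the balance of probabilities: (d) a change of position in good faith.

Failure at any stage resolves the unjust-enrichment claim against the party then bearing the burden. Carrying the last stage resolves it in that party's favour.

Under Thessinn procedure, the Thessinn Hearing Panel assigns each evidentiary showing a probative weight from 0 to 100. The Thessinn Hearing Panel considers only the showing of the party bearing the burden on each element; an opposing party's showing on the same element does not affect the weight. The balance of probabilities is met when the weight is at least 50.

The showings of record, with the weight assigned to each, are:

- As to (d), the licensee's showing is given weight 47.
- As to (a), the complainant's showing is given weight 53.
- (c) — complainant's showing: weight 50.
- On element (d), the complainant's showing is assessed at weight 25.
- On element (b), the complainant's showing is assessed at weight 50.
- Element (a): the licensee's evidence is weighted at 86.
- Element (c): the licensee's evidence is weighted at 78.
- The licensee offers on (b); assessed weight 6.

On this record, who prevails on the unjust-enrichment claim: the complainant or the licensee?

Stage 1 — burden on complainant; standard: the balance of probabilities (weight is at least 50).
    (a): 53 (licensee's 86 disregarded) ≥ 50 [met]
    (b): 50 (licensee's 6 disregarded) ≥ 50 [met]
    (c): 50 (licensee's 78 disregarded) ≥ 50 [met]
  Stage 1 is satisfied; the onus moves to the licensee.
Stage 2 — burden on licensee; standard: the balance of probabilities (weight is at least 50).
    (d): 47 (complainant's 25 disregarded) < 50 [not met]
  Not every element is met, so the licensee fails to carry Stage 2.
So the complainant prevails.

complainant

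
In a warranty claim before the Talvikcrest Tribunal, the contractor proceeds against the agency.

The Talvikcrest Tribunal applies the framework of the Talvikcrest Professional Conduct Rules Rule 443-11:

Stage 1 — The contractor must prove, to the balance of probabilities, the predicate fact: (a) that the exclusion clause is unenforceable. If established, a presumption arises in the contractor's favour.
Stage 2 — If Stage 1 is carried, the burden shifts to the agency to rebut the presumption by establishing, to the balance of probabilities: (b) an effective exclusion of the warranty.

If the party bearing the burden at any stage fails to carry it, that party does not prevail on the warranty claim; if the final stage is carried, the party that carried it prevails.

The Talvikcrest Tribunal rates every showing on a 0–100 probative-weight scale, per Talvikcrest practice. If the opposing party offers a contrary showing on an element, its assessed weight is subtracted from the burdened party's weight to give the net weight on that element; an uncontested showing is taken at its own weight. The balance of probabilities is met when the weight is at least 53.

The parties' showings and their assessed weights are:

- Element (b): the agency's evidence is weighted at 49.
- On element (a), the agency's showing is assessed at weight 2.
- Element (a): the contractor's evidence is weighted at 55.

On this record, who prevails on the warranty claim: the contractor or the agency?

Stage 1 — burden on contractor; standard: the balance of probabilities (weight is at least 53).
    (a): 55 − 2 = 53 ≥ 53 [met]
  Stage 1 is satisfied; the onus moves to the agency.
Stage 2 — burden on agency; standard: the balance of probabilities (weight is at least 53).
    (b): 49 < 53 [not met]
  Stage 2 not carried; the agency fails its burden.
The contractor prevails.

contractor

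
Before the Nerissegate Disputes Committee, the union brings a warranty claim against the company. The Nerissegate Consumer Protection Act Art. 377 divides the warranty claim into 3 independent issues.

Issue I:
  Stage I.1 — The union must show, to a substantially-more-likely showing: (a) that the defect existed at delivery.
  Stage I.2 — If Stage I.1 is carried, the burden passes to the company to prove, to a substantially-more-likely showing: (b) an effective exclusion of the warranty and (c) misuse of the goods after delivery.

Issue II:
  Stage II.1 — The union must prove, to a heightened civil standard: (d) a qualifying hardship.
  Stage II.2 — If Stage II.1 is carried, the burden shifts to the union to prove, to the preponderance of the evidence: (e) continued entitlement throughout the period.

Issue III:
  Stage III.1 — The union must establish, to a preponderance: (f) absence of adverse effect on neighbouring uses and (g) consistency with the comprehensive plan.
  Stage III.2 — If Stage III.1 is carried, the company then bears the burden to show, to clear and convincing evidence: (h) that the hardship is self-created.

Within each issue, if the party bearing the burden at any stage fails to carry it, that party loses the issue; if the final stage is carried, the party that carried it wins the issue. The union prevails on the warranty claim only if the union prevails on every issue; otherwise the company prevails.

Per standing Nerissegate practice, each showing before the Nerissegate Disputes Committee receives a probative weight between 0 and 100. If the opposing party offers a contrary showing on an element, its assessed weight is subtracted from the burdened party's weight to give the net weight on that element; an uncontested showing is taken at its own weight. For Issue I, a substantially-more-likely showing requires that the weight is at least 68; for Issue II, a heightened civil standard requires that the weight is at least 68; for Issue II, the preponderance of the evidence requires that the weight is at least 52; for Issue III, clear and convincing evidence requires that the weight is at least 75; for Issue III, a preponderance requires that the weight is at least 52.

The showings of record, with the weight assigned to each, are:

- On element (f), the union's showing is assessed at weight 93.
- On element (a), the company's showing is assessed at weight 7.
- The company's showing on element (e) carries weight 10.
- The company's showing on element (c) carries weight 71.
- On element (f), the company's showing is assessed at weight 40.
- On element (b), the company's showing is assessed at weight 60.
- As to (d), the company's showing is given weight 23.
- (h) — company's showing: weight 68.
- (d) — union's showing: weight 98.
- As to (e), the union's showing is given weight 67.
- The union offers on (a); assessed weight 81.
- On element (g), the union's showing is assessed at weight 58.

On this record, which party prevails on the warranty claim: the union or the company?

union

— Issue I —
At Stage I.1 the union must meet a substantially-more-likely showing (weight is at least 68): on (a) the weight is 81 less the opposing 7 gives net 74, ≥ 68, so (a) meets the standard.
  All elements met. The burden passes to the company.
At Stage I.2 the company must meet a substantially-more-likely showing (weight is at least 68): on (b) the weight is 60, which does not reach 68, so (b) does not meet the standard; on (c) the weight is 71, which does reach 68, so (c) meets the standard.
  Not every element is met, so the company fails to carry Stage I.2.
The union prevails on this issue.
— Issue II —
Stage II.1 — burden on union; standard: a heightened civil standard (weight is at least 68).
    (d): 98 − 23 = 75 ≥ 68 [met]
  All elements met. The union retains the burden for Stage II.2.
Stage II.2 — burden on union; standard: the preponderance of the evidence (weight is at least 52).
    (e): 67 − 10 = 57 ≥ 52 [met]
  All elements met at the final stage.
With every stage satisfied, the union prevails on this issue.
— Issue III —
Stage III.1 (union, a preponderance, weight is at least 52): (f) net 93−40=53 ≥ 52 — meets; (g) 58 ≥ 52 — meets.
  All elements met. The burden passes to the company.
Stage III.2 (company, clear and convincing evidence, weight is at least 75): (h) 68 < 75 — fails.
  Stage III.2 not carried; the company fails its burden.
The analysis ends at Stage III.2; the union prevails on this issue.
Per-issue: Issue I → union; Issue II → union; Issue III → union. The union must prevail on every issue; overall, the union prevails.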